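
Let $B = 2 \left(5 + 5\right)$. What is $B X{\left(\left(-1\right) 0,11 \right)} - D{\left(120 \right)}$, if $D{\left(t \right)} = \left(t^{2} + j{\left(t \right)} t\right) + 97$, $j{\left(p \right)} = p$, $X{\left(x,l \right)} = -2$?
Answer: $-28937$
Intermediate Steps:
$B = 20$ ($B = 2 \cdot 10 = 20$)
$D{\left(t \right)} = 97 + 2 t^{2}$ ($D{\left(t \right)} = \left(t^{2} + t t\right) + 97 = \left(t^{2} + t^{2}\right) + 97 = 2 t^{2} + 97 = 97 + 2 t^{2}$)
$B X{\left(\left(-1\right) 0,11 \right)} - D{\left(120 \right)} = 20 \left(-2\right) - \left(97 + 2 \cdot 120^{2}\right) = -40 - \left(97 + 2 \cdot 14400\right) = -40 - \left(97 + 28800\right) = -40 - 28897 = -28937$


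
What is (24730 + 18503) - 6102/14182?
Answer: 306562152/7091 ≈ 43233.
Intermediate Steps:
(24730 + 18503) - 6102/14182 = 43233 - 6102*1/14182 = 43233 - 3051/7091 = 306562152/7091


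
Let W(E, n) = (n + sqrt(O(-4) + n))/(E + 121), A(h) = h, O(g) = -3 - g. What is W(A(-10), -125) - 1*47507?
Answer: -5273402/111 + 2*I*sqrt(31)/111 ≈ -47508.0 + 0.10032*I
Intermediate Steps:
W(E, n) = (n + sqrt(1 + n))/(121 + E) (W(E, n) = (n + sqrt((-3 - 1*(-4)) + n))/(E + 121) = (n + sqrt((-3 + 4) + n))/(121 + E) = (n + sqrt(1 + n))/(121 + E))
W(A(-10), -125) - 1*47507 = (-125 + sqrt(1 - 125))/(121 - 10) - 1*47507 = (-125 + sqrt(-124))/111 - 47507 = (-125 + 2*I*sqrt(31))/111 - 47507 = (-125/111 + 2*I*sqrt(31)/111) - 47507 = -5273402/111 + 2*I*sqrt(31)/111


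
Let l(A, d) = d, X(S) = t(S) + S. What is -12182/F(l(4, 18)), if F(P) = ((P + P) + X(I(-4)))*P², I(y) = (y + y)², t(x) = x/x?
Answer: -6091/16362 ≈ -0.37226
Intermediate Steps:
t(x) = 1
I(y) = 4*y² (I(y) = (2*y)² = 4*y²)
X(S) = 1 + S
F(P) = P²*(65 + 2*P) (F(P) = ((P + P) + (1 + 4*(-4)²))*P² = (2*P + (1 + 4*16))*P² = (2*P + (1 + 64))*P² = (2*P + 65)*P² = (65 + 2*P)*P² = P²*(65 + 2*P))
-12182/F(l(4, 18)) = -12182*1/(324*(65 + 2*18)) = -12182*1/(324*(65 + 36)) = -12182/(324*101) = -12182/32724 = -12182*1/32724 = -6091/16362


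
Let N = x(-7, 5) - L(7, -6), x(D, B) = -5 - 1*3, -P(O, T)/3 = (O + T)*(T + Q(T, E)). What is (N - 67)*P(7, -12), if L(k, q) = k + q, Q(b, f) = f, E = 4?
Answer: 9120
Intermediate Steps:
P(O, T) = -3*(4 + T)*(O + T) (P(O, T) = -3*(O + T)*(T + 4) = -3*(O + T)*(4 + T) = -3*(4 + T)*(O + T))
x(D, B) = -8 (x(D, B) = -5 - 3 = -8)
N = -9 (N = -8 - (7 - 6) = -8 - 1*1 = -8 - 1 = -9)
(N - 67)*P(7, -12) = (-9 - 67)*(-12*7 - 12*(-12) - 3*(-12)² - 3*7*(-12)) = -76*(-84 + 144 - 3*144 + 252) = -76*(-84 + 144 - 432 + 252) = -76*(-120) = 9120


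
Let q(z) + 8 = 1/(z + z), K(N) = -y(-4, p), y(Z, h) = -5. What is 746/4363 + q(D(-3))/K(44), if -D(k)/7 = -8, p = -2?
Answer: -697425/488656 ≈ -1.4272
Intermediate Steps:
D(k) = 56 (D(k) = -7*(-8) = 56)
K(N) = 5 (K(N) = -1*(-5) = 5)
q(z) = -8 + 1/(2*z) (q(z) = -8 + 1/(z + z) = -8 + 1/(2*z))
746/4363 + q(D(-3))/K(44) = 746/4363 + (-8 + (½)/56)/5 = 746*(1/4363) + (-8 + (½)*(1/56))*(⅕) = 746/4363 + (-8 + 1/112)*(⅕) = 746/4363 - 895/112*⅕ = 746/4363 - 179/112 = -697425/488656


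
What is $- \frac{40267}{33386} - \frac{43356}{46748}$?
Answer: $- \frac{832471283}{390182182} \approx -2.1335$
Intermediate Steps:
$- \frac{40267}{33386} - \frac{43356}{46748} = \left(-40267\right) \frac{1}{33386} - \frac{10839}{11687} = - \frac{40267}{33386} - \frac{10839}{11687} = - \frac{832471283}{390182182}$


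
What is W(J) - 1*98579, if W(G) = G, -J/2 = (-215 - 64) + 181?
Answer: -98383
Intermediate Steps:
J = 196 (J = -2*((-215 - 64) + 181) = -2*(-279 + 181) = -2*(-98) = 196)
W(J) - 1*98579 = 196 - 1*98579 = 196 - 98579 = -98383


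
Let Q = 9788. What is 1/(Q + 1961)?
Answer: 1/11749 ≈ 8.5114e-5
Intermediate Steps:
1/(Q + 1961) = 1/(9788 + 1961) = 1/11749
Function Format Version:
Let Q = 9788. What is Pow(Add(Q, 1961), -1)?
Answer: Rational(1, 11749) ≈ 8.5114e-5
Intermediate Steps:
Pow(Add(Q, 1961), -1) = Pow(Add(9788, 1961), -1) = Pow(11749, -1) = Rational(1, 11749)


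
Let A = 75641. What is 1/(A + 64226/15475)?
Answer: 15475/1170608701 ≈ 1.3220e-5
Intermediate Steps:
1/(A + 64226/15475) = 1/(75641 + 64226/15475) = 1/(1170608701/15475) = 15475/1170608701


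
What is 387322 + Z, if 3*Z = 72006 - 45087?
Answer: 396295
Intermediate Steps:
Z = 8973 (Z = (72006 - 45087)/3 = (⅓)*26919 = 8973)
387322 + Z = 387322 + 8973 = 396295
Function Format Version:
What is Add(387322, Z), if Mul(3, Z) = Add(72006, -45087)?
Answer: 396295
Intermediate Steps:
Z = 8973 (Z = Mul(Rational(1, 3), Add(72006, -45087)) = Mul(Rational(1, 3), 26919) = 8973)
Add(387322, Z) = Add(387322, 8973) = 396295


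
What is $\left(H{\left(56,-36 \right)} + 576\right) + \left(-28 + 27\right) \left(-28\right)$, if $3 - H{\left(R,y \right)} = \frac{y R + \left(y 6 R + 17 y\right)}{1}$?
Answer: $15331$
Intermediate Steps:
$H{\left(R,y \right)} = 3 - 17 y - 7 R y$ ($H{\left(R,y \right)} = 3 - \frac{y R + \left(y 6 R + 17 y\right)}{1} = 3 - 1 \left(R y + \left(6 y R + 17 y\right)\right) = 3 - 1 \left(R y + \left(6 R y + 17 y\right)\right) = 3 - 1 \left(R y + \left(17 y + 6 R y\right)\right) = 3 - 1 \left(17 y + 7 R y\right) = 3 - \left(17 y + 7 R y\right) = 3 - 17 y - 7 R y$)
$\left(H{\left(56,-36 \right)} + 576\right) + \left(-28 + 27\right) \left(-28\right) = \left(\left(3 - -612 - 392 \left(-36\right)\right) + 576\right) + \left(-28 + 27\right) \left(-28\right) = \left(\left(3 + 612 + 14112\right) + 576\right) - -28 = \left(14727 + 576\right) + 28 = 15303 + 28 = 15331$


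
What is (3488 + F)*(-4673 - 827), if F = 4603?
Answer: -44500500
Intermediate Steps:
(3488 + F)*(-4673 - 827) = (3488 + 4603)*(-4673 - 827) = 8091*(-5500) = -44500500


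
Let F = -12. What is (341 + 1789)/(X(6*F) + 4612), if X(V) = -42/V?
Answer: 25560/55351 ≈ 0.46178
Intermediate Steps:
(341 + 1789)/(X(6*F) + 4612) = (341 + 1789)/(-42/(6*(-12)) + 4612) = 2130/(-42/(-72) + 4612) = 2130/(-42*(-1/72) + 4612) = 2130/(7/12 + 4612) = 2130/(55351/12) = 2130*(12/55351) = 25560/55351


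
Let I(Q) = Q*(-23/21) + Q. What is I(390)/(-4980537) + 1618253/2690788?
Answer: 56419082197907/93810984352092 ≈ 0.60141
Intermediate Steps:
I(Q) = -2*Q/21 (I(Q) = Q*(-23*1/21) + Q = Q*(-23/21) + Q = -23*Q/21 + Q = -2*Q/21)
I(390)/(-4980537) + 1618253/2690788 = -2/21*390/(-4980537) + 1618253/2690788 = -260/7*(-1/4980537) + 1618253*(1/2690788) = 260/34863759 + 1618253/2690788 = 56419082197907/93810984352092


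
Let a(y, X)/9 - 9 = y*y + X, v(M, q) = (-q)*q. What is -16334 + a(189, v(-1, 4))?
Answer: 305092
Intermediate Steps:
v(M, q) = -q²
a(y, X) = 81 + 9*X + 9*y² (a(y, X) = 81 + 9*(y*y + X) = 81 + 9*(y² + X) = 81 + 9*(X + y²) = 81 + (9*X + 9*y²) = 81 + 9*X + 9*y²)
-16334 + a(189, v(-1, 4)) = -16334 + (81 + 9*(-1*4²) + 9*189²) = -16334 + (81 + 9*(-1*16) + 9*35721) = -16334 + (81 + 9*(-16) + 321489) = -16334 + (81 - 144 + 321489) = -16334 + 321426 = 305092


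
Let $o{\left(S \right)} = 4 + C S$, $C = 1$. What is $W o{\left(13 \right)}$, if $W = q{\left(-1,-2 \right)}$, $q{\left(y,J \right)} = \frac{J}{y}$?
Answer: $34$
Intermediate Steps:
$W = 2$ ($W = - \frac{2}{-1} = \left(-2\right) \left(-1\right) = 2$)
$o{\left(S \right)} = 4 + S$ ($o{\left(S \right)} = 4 + 1 S = 4 + S$)
$W o{\left(13 \right)} = 2 \left(4 + 13\right) = 2 \cdot 17 = 34$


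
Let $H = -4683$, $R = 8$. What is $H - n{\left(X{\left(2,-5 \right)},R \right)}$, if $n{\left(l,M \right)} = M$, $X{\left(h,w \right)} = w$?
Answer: $-4691$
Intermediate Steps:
$H - n{\left(X{\left(2,-5 \right)},R \right)} = -4683 - 8 = -4691$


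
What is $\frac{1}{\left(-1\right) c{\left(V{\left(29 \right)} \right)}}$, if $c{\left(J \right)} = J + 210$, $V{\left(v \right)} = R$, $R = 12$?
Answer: $- \frac{1}{222} \approx -0.0045045$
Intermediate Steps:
$V{\left(v \right)} = 12$
$c{\left(J \right)} = 210 + J$
$\frac{1}{\left(-1\right) c{\left(V{\left(29 \right)} \right)}} = \frac{1}{\left(-1\right) \left(210 + 12\right)} = \frac{1}{\left(-1\right) 222} = \frac{1}{-222} = - \frac{1}{222}$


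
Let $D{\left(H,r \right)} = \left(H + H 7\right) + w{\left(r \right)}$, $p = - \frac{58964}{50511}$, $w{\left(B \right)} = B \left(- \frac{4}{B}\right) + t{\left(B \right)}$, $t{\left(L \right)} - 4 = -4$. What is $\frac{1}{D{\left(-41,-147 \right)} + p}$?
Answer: $- \frac{50511}{16828616} \approx -0.0030015$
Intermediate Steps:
$t{\left(L \right)} = 0$ ($t{\left(L \right)} = 4 - 4 = 0$)
$w{\left(B \right)} = -4$ ($w{\left(B \right)} = B \left(- \frac{4}{B}\right) + 0 = -4 + 0 = -4$)
$p = - \frac{58964}{50511}$ ($p = \left(-58964\right) \frac{1}{50511} = - \frac{58964}{50511} \approx -1.1673$)
$D{\left(H,r \right)} = -4 + 8 H$ ($D{\left(H,r \right)} = \left(H + H 7\right) - 4 = \left(H + 7 H\right) - 4 = 8 H - 4 = -4 + 8 H$)
$\frac{1}{D{\left(-41,-147 \right)} + p} = \frac{1}{\left(-4 + 8 \left(-41\right)\right) - \frac{58964}{50511}} = \frac{1}{\left(-4 - 328\right) - \frac{58964}{50511}} = \frac{1}{-332 - \frac{58964}{50511}} = \frac{1}{- \frac{16828616}{50511}} = - \frac{50511}{16828616}$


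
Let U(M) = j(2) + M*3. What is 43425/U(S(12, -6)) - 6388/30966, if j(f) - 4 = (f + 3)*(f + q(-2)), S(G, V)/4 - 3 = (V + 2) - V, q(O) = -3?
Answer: 672160829/913497 ≈ 735.81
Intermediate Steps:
S(G, V) = 20 (S(G, V) = 12 + 4*((V + 2) - V) = 12 + 4*((2 + V) - V) = 12 + 4*2 = 12 + 8 = 20)
j(f) = 4 + (-3 + f)*(3 + f) (j(f) = 4 + (f + 3)*(f - 3) = 4 + (3 + f)*(-3 + f) = 4 + (-3 + f)*(3 + f))
U(M) = -1 + 3*M (U(M) = (-5 + 2²) + M*3 = (-5 + 4) + 3*M = -1 + 3*M)
43425/U(S(12, -6)) - 6388/30966 = 43425/(-1 + 3*20) - 6388/30966 = 43425/(-1 + 60) - 6388*1/30966 = 43425/59 - 3194/15483 = 672160829/913497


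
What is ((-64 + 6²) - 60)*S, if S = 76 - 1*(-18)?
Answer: -8272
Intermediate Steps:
S = 94 (S = 76 + 18 = 94)
((-64 + 6²) - 60)*S = ((-64 + 6²) - 60)*94 = ((-64 + 36) - 60)*94 = (-28 - 60)*94 = -88*94 = -8272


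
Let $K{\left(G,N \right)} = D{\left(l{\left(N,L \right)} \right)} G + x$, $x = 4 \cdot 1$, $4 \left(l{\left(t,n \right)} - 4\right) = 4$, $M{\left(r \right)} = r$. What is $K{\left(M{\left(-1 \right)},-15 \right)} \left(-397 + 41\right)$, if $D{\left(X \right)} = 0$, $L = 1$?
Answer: $-1424$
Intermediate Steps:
$l{\left(t,n \right)} = 5$ ($l{\left(t,n \right)} = 4 + \frac{1}{4} \cdot 4 = 4 + 1 = 5$)
$x = 4$
$K{\left(G,N \right)} = 4$ ($K{\left(G,N \right)} = 0 G + 4 = 0 + 4 = 4$)
$K{\left(M{\left(-1 \right)},-15 \right)} \left(-397 + 41\right) = 4 \left(-397 + 41\right) = 4 \left(-356\right) = -1424$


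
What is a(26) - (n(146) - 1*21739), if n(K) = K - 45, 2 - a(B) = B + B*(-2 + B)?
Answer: 20990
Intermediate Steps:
a(B) = 2 - B - B*(-2 + B) (a(B) = 2 - (B + B*(-2 + B)) = 2 + (-B - B*(-2 + B)) = 2 - B - B*(-2 + B))
n(K) = -45 + K
a(26) - (n(146) - 1*21739) = (2 + 26 - 1*26**2) - ((-45 + 146) - 1*21739) = (2 + 26 - 1*676) - (101 - 21739) = (2 + 26 - 676) - 1*(-21638) = -648 + 21638 = 20990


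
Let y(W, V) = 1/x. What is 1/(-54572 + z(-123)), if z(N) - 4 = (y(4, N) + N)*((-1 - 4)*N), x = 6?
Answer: -2/260221 ≈ -7.6858e-6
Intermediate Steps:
y(W, V) = 1/6
z(N) = 4 - 5*N*(1/6 + N) (z(N) = 4 + (1/6 + N)*((-1 - 4)*N) = 4 + (1/6 + N)*(-5*N) = 4 - 5*N*(1/6 + N))
1/(-54572 + z(-123)) = 1/(-54572 + (4 - 5*(-123)**2 - 5/6*(-123))) = 1/(-54572 + (4 - 5*15129 + 205/2)) = 1/(-54572 + (4 - 75645 + 205/2)) = 1/(-54572 - 151077/2) = 1/(-260221/2) = -2/260221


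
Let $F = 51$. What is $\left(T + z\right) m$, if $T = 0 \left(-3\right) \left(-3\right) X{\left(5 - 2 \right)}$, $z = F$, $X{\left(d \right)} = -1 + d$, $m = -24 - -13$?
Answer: $-561$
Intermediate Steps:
$m = -11$ ($m = -24 + 13 = -11$)
$z = 51$
$T = 0$ ($T = 0 \left(-3\right) \left(-3\right) \left(-1 + \left(5 - 2\right)\right) = 0 \cdot 9 \left(-1 + 3\right) = 0 \cdot 9 \cdot 2 = 0 \cdot 18 = 0$)
$\left(T + z\right) m = \left(0 + 51\right) \left(-11\right) = 51 \left(-11\right) = -561$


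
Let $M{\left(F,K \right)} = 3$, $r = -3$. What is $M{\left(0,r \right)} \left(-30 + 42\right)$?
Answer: $36$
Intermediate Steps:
$M{\left(0,r \right)} \left(-30 + 42\right) = 3 \left(-30 + 42\right) = 3 \cdot 12 = 36$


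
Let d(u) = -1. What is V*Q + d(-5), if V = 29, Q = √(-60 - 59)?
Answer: -1 + 29*I*√119 ≈ -1.0 + 316.35*I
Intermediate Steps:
Q = I*√119 (Q = √(-119) = I*√119 ≈ 10.909*I)
V*Q + d(-5) = 29*(I*√119) - 1 = 29*I*√119 - 1 = -1 + 29*I*√119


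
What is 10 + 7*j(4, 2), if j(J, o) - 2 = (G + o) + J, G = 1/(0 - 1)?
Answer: 59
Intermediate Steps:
G = -1 (G = 1/(-1) = -1)
j(J, o) = 1 + J + o (j(J, o) = 2 + ((-1 + o) + J) = 2 + (-1 + J + o) = 1 + J + o)
10 + 7*j(4, 2) = 10 + 7*(1 + 4 + 2) = 10 + 7*7 = 10 + 49 = 59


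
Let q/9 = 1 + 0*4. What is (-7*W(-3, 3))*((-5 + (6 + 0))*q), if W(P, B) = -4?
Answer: 252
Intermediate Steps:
q = 9 (q = 9*(1 + 0*4) = 9*(1 + 0) = 9*1 = 9)
(-7*W(-3, 3))*((-5 + (6 + 0))*q) = (-7*(-4))*((-5 + (6 + 0))*9) = 28*((-5 + 6)*9) = 28*(1*9) = 28*9 = 252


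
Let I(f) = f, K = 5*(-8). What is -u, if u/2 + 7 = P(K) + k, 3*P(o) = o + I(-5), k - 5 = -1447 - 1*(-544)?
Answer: 1840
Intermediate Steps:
K = -40
k = -898 (k = 5 + (-1447 - 1*(-544)) = 5 + (-1447 + 544) = 5 - 903 = -898)
P(o) = -5/3 + o/3 (P(o) = (o - 5)/3 = (-5 + o)/3 = -5/3 + o/3)
u = -1840 (u = -14 + 2*((-5/3 + (⅓)*(-40)) - 898) = -14 + 2*((-5/3 - 40/3) - 898) = -14 + 2*(-15 - 898) = -14 + 2*(-913) = -14 - 1826 = -1840)
-u = -1*(-1840) = 1840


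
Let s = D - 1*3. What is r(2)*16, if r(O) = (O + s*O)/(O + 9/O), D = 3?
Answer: 64/13 ≈ 4.9231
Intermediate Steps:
s = 0 (s = 3 - 1*3 = 3 - 3 = 0)
r(O) = O/(O + 9/O) (r(O) = (O + 0*O)/(O + 9/O) = (O + 0)/(O + 9/O) = O/(O + 9/O))
r(2)*16 = (2²/(9 + 2²))*16 = (4/(9 + 4))*16 = (4/13)*16 = 64/13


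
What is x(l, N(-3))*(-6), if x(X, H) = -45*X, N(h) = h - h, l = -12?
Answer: -3240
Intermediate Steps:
N(h) = 0
x(l, N(-3))*(-6) = -45*(-12)*(-6) = 540*(-6) = -3240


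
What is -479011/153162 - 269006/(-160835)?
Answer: -35840237213/24633810270 ≈ -1.4549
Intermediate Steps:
-479011/153162 - 269006/(-160835) = -479011*1/153162 - 269006*(-1/160835) = -479011/153162 + 269006/160835 = -35840237213/24633810270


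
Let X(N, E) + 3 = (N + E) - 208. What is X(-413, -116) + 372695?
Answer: 371955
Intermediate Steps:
X(N, E) = -211 + E + N (X(N, E) = -3 + ((N + E) - 208) = -3 + ((E + N) - 208) = -3 + (-208 + E + N) = -211 + E + N)
X(-413, -116) + 372695 = (-211 - 116 - 413) + 372695 = -740 + 372695 = 371955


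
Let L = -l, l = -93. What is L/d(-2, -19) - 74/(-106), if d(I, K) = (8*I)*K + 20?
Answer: 5639/5724 ≈ 0.98515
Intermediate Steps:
d(I, K) = 20 + 8*I*K (d(I, K) = 8*I*K + 20 = 20 + 8*I*K)
L = 93 (L = -1*(-93) = 93)
L/d(-2, -19) - 74/(-106) = 93/(20 + 8*(-2)*(-19)) - 74/(-106) = 93/(20 + 304) - 74*(-1/106) = 93/324 + 37/53 = 93*(1/324) + 37/53 = 31/108 + 37/53 = 5639/5724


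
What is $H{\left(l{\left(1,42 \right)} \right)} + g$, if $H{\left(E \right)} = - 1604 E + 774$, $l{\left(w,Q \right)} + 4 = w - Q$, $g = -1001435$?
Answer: $-928481$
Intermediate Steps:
$l{\left(w,Q \right)} = -4 + w - Q$ ($l{\left(w,Q \right)} = -4 - \left(Q - w\right) = -4 + w - Q$)
$H{\left(E \right)} = 774 - 1604 E$
$H{\left(l{\left(1,42 \right)} \right)} + g = \left(774 - 1604 \left(-4 + 1 - 42\right)\right) - 1001435 = \left(774 - -72180\right) - 1001435 = \left(774 + 72180\right) - 1001435 = 72954 - 1001435 = -928481$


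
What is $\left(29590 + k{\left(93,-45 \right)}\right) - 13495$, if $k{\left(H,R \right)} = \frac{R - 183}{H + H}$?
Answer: $\frac{498907}{31} \approx 16094.0$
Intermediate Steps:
$k{\left(H,R \right)} = \frac{-183 + R}{2 H}$
$\left(29590 + k{\left(93,-45 \right)}\right) - 13495 = \left(29590 + \frac{-183 - 45}{2 \cdot 93}\right) - 13495 = \left(29590 + \frac{1}{2} \cdot \frac{1}{93} \left(-228\right)\right) - 13495 = \left(29590 - \frac{38}{31}\right) - 13495 = \frac{917252}{31} - 13495 = \frac{498907}{31}$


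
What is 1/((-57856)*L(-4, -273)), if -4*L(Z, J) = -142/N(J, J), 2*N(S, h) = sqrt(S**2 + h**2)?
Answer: -273*sqrt(2)/4107776 ≈ -9.3988e-5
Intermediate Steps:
N(S, h) = sqrt(S**2 + h**2)/2
L(Z, J) = 71*sqrt(2)/(2*sqrt(J**2)) (L(Z, J) = -(-71)/(2*(sqrt(J**2 + J**2)/2)) = -(-71)/(2*(sqrt(2*J**2)/2)) = -(-71)/(2*((sqrt(2)*sqrt(J**2))/2)) = -(-71)/(2*(sqrt(2)*sqrt(J**2)/2)) = -(-71)*sqrt(2)/sqrt(J**2)/2 = -(-71)*sqrt(2)/(2*sqrt(J**2)) = 71*sqrt(2)/(2*sqrt(J**2)))
1/((-57856)*L(-4, -273)) = 1/((-57856)*((71*sqrt(2)/(2*sqrt((-273)**2))))) = -273*sqrt(2)/71/57856 = -273*sqrt(2)/4107776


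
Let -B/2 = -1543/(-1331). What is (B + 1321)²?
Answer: 3080604177225/1771561 ≈ 1.7389e+6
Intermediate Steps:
B = -3086/1331 (B = -(-3086)/(-1331) = -(-3086)*(-1)/1331 = -2*1543/1331 = -3086/1331 ≈ -2.3186)
(B + 1321)² = (-3086/1331 + 1321)² = (1755165/1331)² = 3080604177225/1771561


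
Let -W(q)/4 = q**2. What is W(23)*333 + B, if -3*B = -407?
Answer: -2113477/3 ≈ -7.0449e+5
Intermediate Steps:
B = 407/3 (B = -1/3*(-407) = 407/3 ≈ 135.67)
W(q) = -4*q**2
W(23)*333 + B = -4*23**2*333 + 407/3 = -4*529*333 + 407/3 = -2116*333 + 407/3 = -704628 + 407/3 = -2113477/3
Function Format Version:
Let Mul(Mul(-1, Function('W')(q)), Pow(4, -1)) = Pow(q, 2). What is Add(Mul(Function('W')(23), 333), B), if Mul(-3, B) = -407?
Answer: Rational(-2113477, 3) ≈ -7.0449e+5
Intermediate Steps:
B = Rational(407, 3) (B = Mul(Rational(-1, 3), -407) = Rational(407, 3) ≈ 135.67)
Function('W')(q) = Mul(-4, Pow(q, 2))
Add(Mul(Function('W')(23), 333), B) = Add(Mul(Mul(-4, Pow(23, 2)), 333), Rational(407, 3)) = Add(Mul(Mul(-4, 529), 333), Rational(407, 3)) = Add(Mul(-2116, 333), Rational(407, 3)) = Add(-704628, Rational(407, 3)) = Rational(-2113477, 3)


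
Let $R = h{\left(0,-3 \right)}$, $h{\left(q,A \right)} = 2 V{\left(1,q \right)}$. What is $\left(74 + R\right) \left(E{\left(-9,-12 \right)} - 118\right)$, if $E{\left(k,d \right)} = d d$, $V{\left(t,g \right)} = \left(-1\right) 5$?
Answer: $1664$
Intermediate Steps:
$V{\left(t,g \right)} = -5$
$h{\left(q,A \right)} = -10$ ($h{\left(q,A \right)} = 2 \left(-5\right) = -10$)
$E{\left(k,d \right)} = d^{2}$
$R = -10$
$\left(74 + R\right) \left(E{\left(-9,-12 \right)} - 118\right) = \left(74 - 10\right) \left(\left(-12\right)^{2} - 118\right) = 64 \left(144 - 118\right) = 64 \cdot 26 = 1664$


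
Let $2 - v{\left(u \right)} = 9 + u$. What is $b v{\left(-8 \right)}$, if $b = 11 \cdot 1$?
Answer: $11$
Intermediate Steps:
$v{\left(u \right)} = -7 - u$ ($v{\left(u \right)} = 2 - \left(9 + u\right) = -7 - u$)
$b = 11$
$b v{\left(-8 \right)} = 11 \left(-7 - -8\right) = 11 \left(-7 + 8\right) = 11 \cdot 1 = 11$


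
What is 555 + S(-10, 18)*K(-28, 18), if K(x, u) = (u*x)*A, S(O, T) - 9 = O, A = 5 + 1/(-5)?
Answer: 14871/5 ≈ 2974.2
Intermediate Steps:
A = 24/5 (A = 5 + 1*(-⅕) = 5 - ⅕ = 24/5 ≈ 4.8000)
S(O, T) = 9 + O
K(x, u) = 24*u*x/5 (K(x, u) = (u*x)*(24/5) = 24*u*x/5)
555 + S(-10, 18)*K(-28, 18) = 555 + (9 - 10)*((24/5)*18*(-28)) = 555 - 1*(-12096/5) = 555 + 12096/5 = 14871/5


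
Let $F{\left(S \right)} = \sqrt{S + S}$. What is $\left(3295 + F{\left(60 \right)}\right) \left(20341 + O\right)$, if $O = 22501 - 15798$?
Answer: $89109980 + 54088 \sqrt{30} \approx 8.9406 \cdot 10^{7}$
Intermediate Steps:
$F{\left(S \right)} = \sqrt{2} \sqrt{S}$ ($F{\left(S \right)} = \sqrt{2 S} = \sqrt{2} \sqrt{S}$)
$O = 6703$ ($O = 22501 - 15798 = 6703$)
$\left(3295 + F{\left(60 \right)}\right) \left(20341 + O\right) = \left(3295 + \sqrt{2} \sqrt{60}\right) \left(20341 + 6703\right) = \left(3295 + \sqrt{2} \cdot 2 \sqrt{15}\right) 27044 = \left(3295 + 2 \sqrt{30}\right) 27044 = 89109980 + 54088 \sqrt{30}$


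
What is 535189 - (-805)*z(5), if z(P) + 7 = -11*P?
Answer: 485279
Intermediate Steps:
z(P) = -7 - 11*P
535189 - (-805)*z(5) = 535189 - (-805)*(-7 - 11*5) = 535189 - (-805)*(-7 - 55) = 535189 - (-805)*(-62) = 535189 - 1*49910 = 535189 - 49910 = 485279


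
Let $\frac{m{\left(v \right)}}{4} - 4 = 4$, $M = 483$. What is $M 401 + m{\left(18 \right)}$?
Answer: $193715$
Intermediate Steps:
$m{\left(v \right)} = 32$ ($m{\left(v \right)} = 16 + 4 \cdot 4 = 16 + 16 = 32$)
$M 401 + m{\left(18 \right)} = 483 \cdot 401 + 32 = 193683 + 32 = 193715$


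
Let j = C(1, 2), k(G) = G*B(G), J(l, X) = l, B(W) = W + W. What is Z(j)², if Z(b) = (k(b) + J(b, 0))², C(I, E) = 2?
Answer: 10000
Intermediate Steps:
B(W) = 2*W
k(G) = 2*G² (k(G) = G*(2*G) = 2*G²)
j = 2
Z(b) = (b + 2*b²)² (Z(b) = (2*b² + b)² = (b + 2*b²)²)
Z(j)² = (2²*(1 + 2*2)²)² = (4*(1 + 4)²)² = (4*5²)² = (4*25)² = 100² = 10000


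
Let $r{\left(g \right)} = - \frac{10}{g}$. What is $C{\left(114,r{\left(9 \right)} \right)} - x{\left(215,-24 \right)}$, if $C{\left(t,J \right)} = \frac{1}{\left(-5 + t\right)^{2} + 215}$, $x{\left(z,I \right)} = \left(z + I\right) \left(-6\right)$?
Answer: $\frac{13862017}{12096} \approx 1146.0$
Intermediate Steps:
$x{\left(z,I \right)} = - 6 I - 6 z$ ($x{\left(z,I \right)} = \left(I + z\right) \left(-6\right) = - 6 I - 6 z$)
$C{\left(t,J \right)} = \frac{1}{215 + \left(-5 + t\right)^{2}}$
$C{\left(114,r{\left(9 \right)} \right)} - x{\left(215,-24 \right)} = \frac{1}{215 + \left(-5 + 114\right)^{2}} - \left(\left(-6\right) \left(-24\right) - 1290\right) = \frac{1}{215 + 109^{2}} - \left(144 - 1290\right) = \frac{1}{215 + 11881} - -1146 = \frac{1}{12096} + 1146 = \frac{13862017}{12096}$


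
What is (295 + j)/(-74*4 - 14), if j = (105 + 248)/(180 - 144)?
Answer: -10973/11160 ≈ -0.98324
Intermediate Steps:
j = 353/36 ≈ 9.8056
(295 + j)/(-74*4 - 14) = (295 + 353/36)/(-74*4 - 14) = 10973/(36*(-296 - 14)) = (10973/36)/(-310) = (10973/36)*(-1/310) = -10973/11160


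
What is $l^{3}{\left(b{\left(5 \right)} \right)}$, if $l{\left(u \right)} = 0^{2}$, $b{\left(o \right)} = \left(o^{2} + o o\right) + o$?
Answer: $0$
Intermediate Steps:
$b{\left(o \right)} = o + 2 o^{2}$ ($b{\left(o \right)} = \left(o^{2} + o^{2}\right) + o = 2 o^{2} + o = o + 2 o^{2}$)
$l{\left(u \right)} = 0$
$l^{3}{\left(b{\left(5 \right)} \right)} = 0^{3} = 0$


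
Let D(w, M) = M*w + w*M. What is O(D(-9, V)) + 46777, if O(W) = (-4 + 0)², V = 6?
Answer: 46793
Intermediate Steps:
D(w, M) = 2*M*w (D(w, M) = M*w + M*w = 2*M*w)
O(W) = 16 (O(W) = (-4)² = 16)
O(D(-9, V)) + 46777 = 16 + 46777 = 46793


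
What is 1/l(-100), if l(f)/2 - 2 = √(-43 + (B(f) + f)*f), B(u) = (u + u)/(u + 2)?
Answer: -49/477697 + 7*√477893/955394 ≈ 0.0049624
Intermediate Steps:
B(u) = 2*u/(2 + u) (B(u) = (2*u)/(2 + u) = 2*u/(2 + u))
l(f) = 4 + 2*√(-43 + f*(f + 2*f/(2 + f))) (l(f) = 4 + 2*√(-43 + (2*f/(2 + f) + f)*f) = 4 + 2*√(-43 + (f + 2*f/(2 + f))*f) = 4 + 2*√(-43 + f*(f + 2*f/(2 + f))))
1/l(-100) = 1/(4 + 2*√((2*(-100)² + (-43 + (-100)²)*(2 - 100))/(2 - 100))) = 1/(4 + 2*√((2*10000 + (-43 + 10000)*(-98))/(-98))) = 1/(4 + 2*√(-(20000 + 9957*(-98))/98)) = 1/(4 + 2*√(-(20000 - 975786)/98)) = 1/(4 + 2*√(-1/98*(-955786))) = 1/(4 + 2*√(477893/49)) = 1/(4 + 2*(√477893/7)) = 1/(4 + 2*√477893/7)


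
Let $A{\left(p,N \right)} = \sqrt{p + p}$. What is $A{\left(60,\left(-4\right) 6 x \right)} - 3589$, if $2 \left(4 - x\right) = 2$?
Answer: $-3589 + 2 \sqrt{30} \approx -3578.0$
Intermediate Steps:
$x = 3$ ($x = 4 - 1 = 3$)
$A{\left(p,N \right)} = \sqrt{2} \sqrt{p}$ ($A{\left(p,N \right)} = \sqrt{2 p} = \sqrt{2} \sqrt{p}$)
$A{\left(60,\left(-4\right) 6 x \right)} - 3589 = \sqrt{2} \sqrt{60} - 3589 = \sqrt{2} \cdot 2 \sqrt{15} - 3589 = 2 \sqrt{30} - 3589 = -3589 + 2 \sqrt{30}$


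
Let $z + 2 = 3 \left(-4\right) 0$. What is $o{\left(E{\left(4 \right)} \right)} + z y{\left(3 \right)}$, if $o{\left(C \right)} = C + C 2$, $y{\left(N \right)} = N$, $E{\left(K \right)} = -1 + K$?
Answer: $3$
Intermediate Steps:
$z = -2$ ($z = -2 + 3 \left(-4\right) 0 = -2 - 0 = -2 + 0 = -2$)
$o{\left(C \right)} = 3 C$ ($o{\left(C \right)} = C + 2 C = 3 C$)
$o{\left(E{\left(4 \right)} \right)} + z y{\left(3 \right)} = 3 \left(-1 + 4\right) - 6 = 3 \cdot 3 - 6 = 9 - 6 = 3$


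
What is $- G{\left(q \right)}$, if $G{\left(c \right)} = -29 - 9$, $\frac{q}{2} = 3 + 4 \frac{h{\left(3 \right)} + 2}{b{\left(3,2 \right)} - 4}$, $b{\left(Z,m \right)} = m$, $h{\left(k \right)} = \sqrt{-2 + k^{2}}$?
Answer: $38$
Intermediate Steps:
$q = -2 - 4 \sqrt{7}$ ($q = 2 \left(3 + 4 \frac{\sqrt{-2 + 3^{2}} + 2}{2 - 4}\right) = 2 \left(3 + 4 \frac{\sqrt{-2 + 9} + 2}{-2}\right) = 2 \left(3 + 4 \left(\sqrt{7} + 2\right) \left(- \frac{1}{2}\right)\right) = 2 \left(3 + 4 \left(2 + \sqrt{7}\right) \left(- \frac{1}{2}\right)\right) = 2 \left(3 + 4 \left(-1 - \frac{\sqrt{7}}{2}\right)\right) = 2 \left(3 - \left(4 + 2 \sqrt{7}\right)\right) = 2 \left(-1 - 2 \sqrt{7}\right) = -2 - 4 \sqrt{7} \approx -12.583$)
$G{\left(c \right)} = -38$
$- G{\left(q \right)} = \left(-1\right) \left(-38\right) = 38$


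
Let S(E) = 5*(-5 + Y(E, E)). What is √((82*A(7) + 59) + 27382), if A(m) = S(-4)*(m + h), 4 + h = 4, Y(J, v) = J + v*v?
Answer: √47531 ≈ 218.02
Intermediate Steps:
Y(J, v) = J + v²
S(E) = -25 + 5*E + 5*E² (S(E) = 5*(-5 + (E + E²)) = 5*(-5 + E + E²) = -25 + 5*E + 5*E²)
h = 0 (h = -4 + 4 = 0)
A(m) = 35*m (A(m) = (-25 + 5*(-4) + 5*(-4)²)*(m + 0) = (-25 - 20 + 5*16)*m = (-25 - 20 + 80)*m = 35*m)
√((82*A(7) + 59) + 27382) = √((82*(35*7) + 59) + 27382) = √((82*245 + 59) + 27382) = √((20090 + 59) + 27382) = √(20149 + 27382) = √47531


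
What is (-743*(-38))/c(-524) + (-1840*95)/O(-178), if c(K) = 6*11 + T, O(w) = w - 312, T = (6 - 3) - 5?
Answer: 1251093/1568 ≈ 797.89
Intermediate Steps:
T = -2 (T = 3 - 5 = -2)
O(w) = -312 + w
c(K) = 64 (c(K) = 6*11 - 2 = 66 - 2 = 64)
(-743*(-38))/c(-524) + (-1840*95)/O(-178) = -743*(-38)/64 + (-1840*95)/(-312 - 178) = 28234*(1/64) - 174800/(-490) = 14117/32 - 174800*(-1/490) = 14117/32 + 17480/49 = 1251093/1568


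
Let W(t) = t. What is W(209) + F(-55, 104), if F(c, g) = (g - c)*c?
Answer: -8536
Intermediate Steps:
F(c, g) = c*(g - c)
W(209) + F(-55, 104) = 209 - 55*(104 - 1*(-55)) = 209 - 55*(104 + 55) = 209 - 55*159 = 209 - 8745 = -8536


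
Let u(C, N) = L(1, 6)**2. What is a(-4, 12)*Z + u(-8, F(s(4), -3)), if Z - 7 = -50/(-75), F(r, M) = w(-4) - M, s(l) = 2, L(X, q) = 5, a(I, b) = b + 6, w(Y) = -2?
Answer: 163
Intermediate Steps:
a(I, b) = 6 + b
F(r, M) = -2 - M
u(C, N) = 25 (u(C, N) = 5**2 = 25)
Z = 23/3 (Z = 7 - 50/(-75) = 7 - 50*(-1/75) = 7 + 2/3 = 23/3 ≈ 7.6667)
a(-4, 12)*Z + u(-8, F(s(4), -3)) = (6 + 12)*(23/3) + 25 = 18*(23/3) + 25 = 138 + 25 = 163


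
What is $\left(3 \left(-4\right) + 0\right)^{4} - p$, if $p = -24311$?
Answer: $45047$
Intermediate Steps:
$\left(3 \left(-4\right) + 0\right)^{4} - p = \left(3 \left(-4\right) + 0\right)^{4} - -24311 = \left(-12 + 0\right)^{4} + 24311 = \left(-12\right)^{4} + 24311 = 20736 + 24311 = 45047$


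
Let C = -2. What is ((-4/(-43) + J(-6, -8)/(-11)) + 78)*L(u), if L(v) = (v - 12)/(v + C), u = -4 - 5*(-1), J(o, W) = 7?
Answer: 36637/43 ≈ 852.02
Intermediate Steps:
u = 1 (u = -4 - 1*(-5) = -4 + 5 = 1)
L(v) = (-12 + v)/(-2 + v) (L(v) = (v - 12)/(v - 2) = (-12 + v)/(-2 + v))
((-4/(-43) + J(-6, -8)/(-11)) + 78)*L(u) = ((-4/(-43) + 7/(-11)) + 78)*((-12 + 1)/(-2 + 1)) = ((-4*(-1/43) + 7*(-1/11)) + 78)*(-11/(-1)) = ((4/43 - 7/11) + 78)*(-1*(-11)) = (-257/473 + 78)*11 = (36637/473)*11 = 36637/43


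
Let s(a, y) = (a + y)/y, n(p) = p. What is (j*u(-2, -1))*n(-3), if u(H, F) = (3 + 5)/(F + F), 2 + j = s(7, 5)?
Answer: 24/5 ≈ 4.8000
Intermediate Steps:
s(a, y) = (a + y)/y
j = ⅖ (j = -2 + (7 + 5)/5 = -2 + (⅕)*12 = -2 + 12/5 = ⅖ ≈ 0.40000)
u(H, F) = 4/F (u(H, F) = 8/((2*F)) = 8*(1/(2*F)) = 4/F)
(j*u(-2, -1))*n(-3) = (2*(4/(-1))/5)*(-3) = (2*(4*(-1))/5)*(-3) = ((⅖)*(-4))*(-3) = -8/5*(-3) = 24/5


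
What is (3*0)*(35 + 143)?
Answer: 0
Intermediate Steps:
(3*0)*(35 + 143) = 0*178 = 0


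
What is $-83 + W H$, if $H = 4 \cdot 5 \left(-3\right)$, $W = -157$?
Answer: $9337$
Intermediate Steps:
$H = -60$ ($H = 20 \left(-3\right) = -60$)
$-83 + W H = -83 - -9420 = -83 + 9420 = 9337$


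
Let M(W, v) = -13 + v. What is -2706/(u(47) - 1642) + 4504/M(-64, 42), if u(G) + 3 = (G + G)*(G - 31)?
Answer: 237846/1363 ≈ 174.50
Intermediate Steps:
u(G) = -3 + 2*G*(-31 + G) (u(G) = -3 + (G + G)*(G - 31) = -3 + (2*G)*(-31 + G) = -3 + 2*G*(-31 + G))
-2706/(u(47) - 1642) + 4504/M(-64, 42) = -2706/((-3 - 62*47 + 2*47²) - 1642) + 4504/(-13 + 42) = -2706/((-3 - 2914 + 2*2209) - 1642) + 4504/29 = -2706/((-3 - 2914 + 4418) - 1642) + 4504*(1/29) = -2706/(1501 - 1642) + 4504/29 = -2706/(-141) + 4504/29 = -2706*(-1/141) + 4504/29 = 902/47 + 4504/29 = 237846/1363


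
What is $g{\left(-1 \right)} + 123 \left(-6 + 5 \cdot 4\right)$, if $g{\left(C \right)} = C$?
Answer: $1721$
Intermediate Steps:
$g{\left(-1 \right)} + 123 \left(-6 + 5 \cdot 4\right) = -1 + 123 \left(-6 + 5 \cdot 4\right) = -1 + 123 \left(-6 + 20\right) = -1 + 123 \cdot 14 = -1 + 1722 = 1721$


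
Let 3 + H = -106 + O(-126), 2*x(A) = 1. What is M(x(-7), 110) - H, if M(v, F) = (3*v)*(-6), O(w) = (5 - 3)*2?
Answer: 96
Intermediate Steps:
O(w) = 4 (O(w) = 2*2 = 4)
x(A) = ½ (x(A) = (½)*1 = ½)
H = -105 (H = -3 + (-106 + 4) = -3 - 102 = -105)
M(v, F) = -18*v
M(x(-7), 110) - H = -18*½ - 1*(-105) = -9 + 105 = 96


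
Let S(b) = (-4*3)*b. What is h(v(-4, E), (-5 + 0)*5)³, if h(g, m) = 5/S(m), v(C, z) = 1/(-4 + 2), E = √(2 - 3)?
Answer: 1/216000 ≈ 4.6296e-6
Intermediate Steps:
S(b) = -12*b
E = I (E = √(-1) = I ≈ 1.0*I)
v(C, z) = -½ (v(C, z) = 1/(-2) = -½)
h(g, m) = -5/(12*m) (h(g, m) = 5/((-12*m)) = 5*(-1/(12*m)) = -5/(12*m))
h(v(-4, E), (-5 + 0)*5)³ = (-5*1/(5*(-5 + 0))/12)³ = (-5/(12*((-5*5))))³ = (-5/12/(-25))³ = (-5/12*(-1/25))³ = (1/60)³ = 1/216000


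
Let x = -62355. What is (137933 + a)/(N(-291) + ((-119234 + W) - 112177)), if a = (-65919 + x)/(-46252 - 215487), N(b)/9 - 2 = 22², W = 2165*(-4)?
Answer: -36102573761/61691097083 ≈ -0.58522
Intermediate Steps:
W = -8660
N(b) = 4374 (N(b) = 18 + 9*22² = 18 + 9*484 = 18 + 4356 = 4374)
a = 128274/261739 (a = (-65919 - 62355)/(-46252 - 215487) = -128274/(-261739) = -128274*(-1/261739) = 128274/261739 ≈ 0.49008)
(137933 + a)/(N(-291) + ((-119234 + W) - 112177)) = (137933 + 128274/261739)/(4374 + ((-119234 - 8660) - 112177)) = 36102573761/(261739*(4374 + (-127894 - 112177))) = 36102573761/(261739*(4374 - 240071)) = (36102573761/261739)/(-235697) = (36102573761/261739)*(-1/235697) = -36102573761/61691097083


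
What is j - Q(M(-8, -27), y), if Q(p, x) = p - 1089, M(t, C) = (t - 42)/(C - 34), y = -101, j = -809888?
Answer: -49336789/61 ≈ -8.0880e+5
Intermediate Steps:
M(t, C) = (-42 + t)/(-34 + C)
Q(p, x) = -1089 + p
j - Q(M(-8, -27), y) = -809888 - (-1089 + (-42 - 8)/(-34 - 27)) = -809888 - (-1089 - 50/(-61)) = -809888 - (-1089 - 1/61*(-50)) = -809888 - (-1089 + 50/61) = -809888 - 1*(-66379/61) = -809888 + 66379/61 = -49336789/61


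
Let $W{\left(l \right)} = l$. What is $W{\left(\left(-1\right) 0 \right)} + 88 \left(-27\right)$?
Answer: $-2376$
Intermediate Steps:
$W{\left(\left(-1\right) 0 \right)} + 88 \left(-27\right) = \left(-1\right) 0 + 88 \left(-27\right) = 0 - 2376 = -2376$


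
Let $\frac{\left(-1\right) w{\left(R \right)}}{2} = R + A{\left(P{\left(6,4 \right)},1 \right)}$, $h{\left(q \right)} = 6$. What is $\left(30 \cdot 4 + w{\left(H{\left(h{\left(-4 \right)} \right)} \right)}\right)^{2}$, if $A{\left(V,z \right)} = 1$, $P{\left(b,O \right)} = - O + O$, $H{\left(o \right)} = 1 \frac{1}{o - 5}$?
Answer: $13456$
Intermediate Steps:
$H{\left(o \right)} = \frac{1}{-5 + o}$ ($H{\left(o \right)} = 1 \frac{1}{-5 + o} = \frac{1}{-5 + o}$)
$P{\left(b,O \right)} = 0$
$w{\left(R \right)} = -2 - 2 R$ ($w{\left(R \right)} = - 2 \left(R + 1\right) = - 2 \left(1 + R\right) = -2 - 2 R$)
$\left(30 \cdot 4 + w{\left(H{\left(h{\left(-4 \right)} \right)} \right)}\right)^{2} = \left(30 \cdot 4 - \left(2 + \frac{2}{-5 + 6}\right)\right)^{2} = \left(120 - \left(2 + \frac{2}{1}\right)\right)^{2} = \left(120 - 4\right)^{2} = 116^{2} = 13456$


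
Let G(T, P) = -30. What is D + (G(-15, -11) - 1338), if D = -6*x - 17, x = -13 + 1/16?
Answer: -10459/8 ≈ -1307.4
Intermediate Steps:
x = -207/16 (x = -13 + 1/16 = -207/16 ≈ -12.938)
D = 485/8 (D = -6*(-207/16) - 17 = 621/8 - 17 = 485/8 ≈ 60.625)
D + (G(-15, -11) - 1338) = 485/8 + (-30 - 1338) = 485/8 - 1368 = -10459/8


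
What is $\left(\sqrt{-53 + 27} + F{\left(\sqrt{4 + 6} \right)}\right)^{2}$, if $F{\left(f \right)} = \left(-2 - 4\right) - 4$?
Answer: $\left(10 - i \sqrt{26}\right)^{2} \approx 74.0 - 101.98 i$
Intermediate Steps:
$F{\left(f \right)} = -10$ ($F{\left(f \right)} = -6 - 4 = -10$)
$\left(\sqrt{-53 + 27} + F{\left(\sqrt{4 + 6} \right)}\right)^{2} = \left(\sqrt{-53 + 27} - 10\right)^{2} = \left(\sqrt{-26} - 10\right)^{2} = \left(i \sqrt{26} - 10\right)^{2} = \left(-10 + i \sqrt{26}\right)^{2}$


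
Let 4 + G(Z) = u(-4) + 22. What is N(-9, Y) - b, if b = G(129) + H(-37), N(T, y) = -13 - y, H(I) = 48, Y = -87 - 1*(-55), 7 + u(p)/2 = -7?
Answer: -19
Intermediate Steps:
u(p) = -28 (u(p) = -14 + 2*(-7) = -14 - 14 = -28)
Y = -32 (Y = -87 + 55 = -32)
G(Z) = -10 (G(Z) = -4 + (-28 + 22) = -4 - 6 = -10)
b = 38 (b = -10 + 48 = 38)
N(-9, Y) - b = (-13 - 1*(-32)) - 1*38 = (-13 + 32) - 38 = 19 - 38 = -19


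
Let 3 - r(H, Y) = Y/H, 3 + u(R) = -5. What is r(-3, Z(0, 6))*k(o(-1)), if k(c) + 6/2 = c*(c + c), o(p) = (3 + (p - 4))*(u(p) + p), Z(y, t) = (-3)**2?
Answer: 3870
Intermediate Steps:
u(R) = -8 (u(R) = -3 - 5 = -8)
Z(y, t) = 9
o(p) = (-1 + p)*(-8 + p) (o(p) = (3 + (p - 4))*(-8 + p) = (3 + (-4 + p))*(-8 + p) = (-1 + p)*(-8 + p))
r(H, Y) = 3 - Y/H
k(c) = -3 + 2*c**2 (k(c) = -3 + c*(c + c) = -3 + c*(2*c) = -3 + 2*c**2)
r(-3, Z(0, 6))*k(o(-1)) = (3 - 1*9/(-3))*(-3 + 2*(8 + (-1)**2 - 9*(-1))**2) = (3 - 1*9*(-1/3))*(-3 + 2*(8 + 1 + 9)**2) = (3 + 3)*(-3 + 2*18**2) = 6*(-3 + 2*324) = 6*(-3 + 648) = 6*645 = 3870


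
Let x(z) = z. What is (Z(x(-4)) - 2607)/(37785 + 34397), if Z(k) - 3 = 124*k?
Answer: -1550/36091 ≈ -0.042947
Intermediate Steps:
Z(k) = 3 + 124*k
(Z(x(-4)) - 2607)/(37785 + 34397) = ((3 + 124*(-4)) - 2607)/(37785 + 34397) = ((3 - 496) - 2607)/72182 = (-493 - 2607)*(1/72182) = -3100*1/72182 = -1550/36091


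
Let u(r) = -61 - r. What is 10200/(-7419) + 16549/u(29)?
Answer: -41231677/222570 ≈ -185.25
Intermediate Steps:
10200/(-7419) + 16549/u(29) = 10200/(-7419) + 16549/(-61 - 1*29) = 10200*(-1/7419) + 16549/(-61 - 29) = -3400/2473 + 16549/(-90) = -3400/2473 + 16549*(-1/90) = -3400/2473 - 16549/90 = -41231677/222570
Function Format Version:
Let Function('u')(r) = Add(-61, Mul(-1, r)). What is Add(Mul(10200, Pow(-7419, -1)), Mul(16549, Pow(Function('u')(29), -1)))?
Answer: Rational(-41231677, 222570) ≈ -185.25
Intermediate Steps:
Add(Mul(10200, Pow(-7419, -1)), Mul(16549, Pow(Function('u')(29), -1))) = Add(Mul(10200, Pow(-7419, -1)), Mul(16549, Pow(Add(-61, Mul(-1, 29)), -1))) = Add(Mul(10200, Rational(-1, 7419)), Mul(16549, Pow(Add(-61, -29), -1))) = Add(Rational(-3400, 2473), Mul(16549, Pow(-90, -1))) = Add(Rational(-3400, 2473), Mul(16549, Rational(-1, 90))) = Add(Rational(-3400, 2473), Rational(-16549, 90)) = Rational(-41231677, 222570)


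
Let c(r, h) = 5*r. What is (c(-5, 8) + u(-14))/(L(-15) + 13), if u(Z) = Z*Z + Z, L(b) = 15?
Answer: 157/28 ≈ 5.6071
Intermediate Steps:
u(Z) = Z + Z² (u(Z) = Z² + Z = Z + Z²)
(c(-5, 8) + u(-14))/(L(-15) + 13) = (5*(-5) - 14*(1 - 14))/(15 + 13) = (-25 - 14*(-13))/28 = (-25 + 182)*(1/28) = 157*(1/28) = 157/28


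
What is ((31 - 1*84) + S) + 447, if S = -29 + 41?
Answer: 406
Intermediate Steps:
S = 12
((31 - 1*84) + S) + 447 = ((31 - 1*84) + 12) + 447 = ((31 - 84) + 12) + 447 = (-53 + 12) + 447 = -41 + 447 = 406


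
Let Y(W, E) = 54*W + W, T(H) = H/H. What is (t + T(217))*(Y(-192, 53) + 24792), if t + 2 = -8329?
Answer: -118552560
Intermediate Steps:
T(H) = 1
t = -8331 (t = -2 - 8329 = -8331)
Y(W, E) = 55*W
(t + T(217))*(Y(-192, 53) + 24792) = (-8331 + 1)*(55*(-192) + 24792) = -8330*(-10560 + 24792) = -8330*14232 = -118552560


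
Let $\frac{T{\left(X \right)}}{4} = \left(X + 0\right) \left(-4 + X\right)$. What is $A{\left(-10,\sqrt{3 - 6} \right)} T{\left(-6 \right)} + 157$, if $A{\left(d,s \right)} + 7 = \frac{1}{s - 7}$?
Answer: $- \frac{20219}{13} - \frac{60 i \sqrt{3}}{13} \approx -1555.3 - 7.9941 i$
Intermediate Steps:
$T{\left(X \right)} = 4 X \left(-4 + X\right)$ ($T{\left(X \right)} = 4 \left(X + 0\right) \left(-4 + X\right) = 4 X \left(-4 + X\right)$)
$A{\left(d,s \right)} = -7 + \frac{1}{-7 + s}$ ($A{\left(d,s \right)} = -7 + \frac{1}{s - 7} = -7 + \frac{1}{-7 + s}$)
$A{\left(-10,\sqrt{3 - 6} \right)} T{\left(-6 \right)} + 157 = \frac{50 - 7 \sqrt{3 - 6}}{-7 + \sqrt{3 - 6}} \cdot 4 \left(-6\right) \left(-4 - 6\right) + 157 = \frac{50 - 7 \sqrt{-3}}{-7 + \sqrt{-3}} \cdot 4 \left(-6\right) \left(-10\right) + 157 = \frac{50 - 7 i \sqrt{3}}{-7 + i \sqrt{3}} \cdot 240 + 157 = \frac{240 \left(50 - 7 i \sqrt{3}\right)}{-7 + i \sqrt{3}} + 157 = 157 + \frac{240 \left(50 - 7 i \sqrt{3}\right)}{-7 + i \sqrt{3}}$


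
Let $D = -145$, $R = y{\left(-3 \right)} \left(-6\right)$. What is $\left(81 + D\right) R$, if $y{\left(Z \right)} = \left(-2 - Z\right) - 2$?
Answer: $-384$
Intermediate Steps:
$y{\left(Z \right)} = -4 - Z$ ($y{\left(Z \right)} = \left(-2 - Z\right) - 2 = -4 - Z$)
$R = 6$ ($R = \left(-4 - -3\right) \left(-6\right) = \left(-4 + 3\right) \left(-6\right) = \left(-1\right) \left(-6\right) = 6$)
$\left(81 + D\right) R = \left(81 - 145\right) 6 = \left(-64\right) 6 = -384$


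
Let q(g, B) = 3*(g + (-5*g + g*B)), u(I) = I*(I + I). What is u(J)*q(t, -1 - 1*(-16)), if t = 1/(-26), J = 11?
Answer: -3993/13 ≈ -307.15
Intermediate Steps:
u(I) = 2*I² (u(I) = I*(2*I) = 2*I²)
t = -1/26 ≈ -0.038462
q(g, B) = -12*g + 3*B*g (q(g, B) = 3*(g + (-5*g + B*g)) = 3*(-4*g + B*g) = -12*g + 3*B*g)
u(J)*q(t, -1 - 1*(-16)) = (2*11²)*(3*(-1/26)*(-4 + (-1 - 1*(-16)))) = (2*121)*(3*(-1/26)*(-4 + (-1 + 16))) = 242*(3*(-1/26)*(-4 + 15)) = 242*(3*(-1/26)*11) = 242*(-33/26) = -3993/13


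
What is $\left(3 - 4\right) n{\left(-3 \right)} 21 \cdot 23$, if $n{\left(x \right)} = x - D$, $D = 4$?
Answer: $3381$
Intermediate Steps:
$n{\left(x \right)} = -4 + x$ ($n{\left(x \right)} = x - 4 = -4 + x$)
$\left(3 - 4\right) n{\left(-3 \right)} 21 \cdot 23 = \left(3 - 4\right) \left(-4 - 3\right) 21 \cdot 23 = \left(3 - 4\right) \left(-7\right) 21 \cdot 23 = \left(-1\right) \left(-7\right) 21 \cdot 23 = 7 \cdot 21 \cdot 23 = 147 \cdot 23 = 3381$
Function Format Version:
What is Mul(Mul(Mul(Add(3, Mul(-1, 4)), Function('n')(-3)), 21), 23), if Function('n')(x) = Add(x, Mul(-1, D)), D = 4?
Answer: 3381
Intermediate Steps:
Function('n')(x) = Add(-4, x) (Function('n')(x) = Add(x, Mul(-1, 4)) = Add(x, -4) = Add(-4, x))
Mul(Mul(Mul(Add(3, Mul(-1, 4)), Function('n')(-3)), 21), 23) = Mul(Mul(Mul(Add(3, Mul(-1, 4)), Add(-4, -3)), 21), 23) = Mul(Mul(Mul(Add(3, -4), -7), 21), 23) = Mul(Mul(Mul(-1, -7), 21), 23) = Mul(Mul(7, 21), 23) = Mul(147, 23) = 3381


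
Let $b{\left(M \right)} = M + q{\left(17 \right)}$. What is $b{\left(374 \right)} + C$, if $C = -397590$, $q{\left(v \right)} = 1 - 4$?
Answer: $-397219$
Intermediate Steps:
$q{\left(v \right)} = -3$
$b{\left(M \right)} = -3 + M$ ($b{\left(M \right)} = M - 3 = -3 + M$)
$b{\left(374 \right)} + C = \left(-3 + 374\right) - 397590 = 371 - 397590 = -397219$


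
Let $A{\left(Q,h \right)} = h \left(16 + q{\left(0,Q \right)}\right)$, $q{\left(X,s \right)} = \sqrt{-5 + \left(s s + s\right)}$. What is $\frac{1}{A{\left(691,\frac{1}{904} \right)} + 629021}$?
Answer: $\frac{171348680000}{107781921074840611} - \frac{904 \sqrt{478167}}{323345763224521833} \approx 1.5898 \cdot 10^{-6}$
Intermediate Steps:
$q{\left(X,s \right)} = \sqrt{-5 + s + s^{2}}$ ($q{\left(X,s \right)} = \sqrt{-5 + \left(s^{2} + s\right)} = \sqrt{-5 + \left(s + s^{2}\right)} = \sqrt{-5 + s + s^{2}}$)
$A{\left(Q,h \right)} = h \left(16 + \sqrt{-5 + Q + Q^{2}}\right)$
$\frac{1}{A{\left(691,\frac{1}{904} \right)} + 629021} = \frac{1}{\frac{16 + \sqrt{-5 + 691 + 691^{2}}}{904} + 629021} = \frac{1}{\frac{16 + \sqrt{-5 + 691 + 477481}}{904} + 629021} = \frac{1}{\frac{16 + \sqrt{478167}}{904} + 629021} = \frac{1}{\left(\frac{2}{113} + \frac{\sqrt{478167}}{904}\right) + 629021} = \frac{1}{\frac{71079375}{113} + \frac{\sqrt{478167}}{904}}$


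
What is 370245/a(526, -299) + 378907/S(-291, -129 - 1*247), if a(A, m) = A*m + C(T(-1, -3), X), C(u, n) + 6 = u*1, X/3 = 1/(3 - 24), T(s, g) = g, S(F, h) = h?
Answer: -59734841801/59138408 ≈ -1010.1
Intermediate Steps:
X = -⅐ (X = 3/(3 - 24) = 3/(-21) = 3*(-1/21) = -⅐ ≈ -0.14286)
C(u, n) = -6 + u (C(u, n) = -6 + u*1 = -6 + u)
a(A, m) = -9 + A*m (a(A, m) = A*m + (-6 - 3) = A*m - 9 = -9 + A*m)
370245/a(526, -299) + 378907/S(-291, -129 - 1*247) = 370245/(-9 + 526*(-299)) + 378907/(-129 - 1*247) = 370245/(-9 - 157274) + 378907/(-129 - 247) = 370245/(-157283) + 378907/(-376) = 370245*(-1/157283) + 378907*(-1/376) = -370245/157283 - 378907/376 = -59734841801/59138408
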